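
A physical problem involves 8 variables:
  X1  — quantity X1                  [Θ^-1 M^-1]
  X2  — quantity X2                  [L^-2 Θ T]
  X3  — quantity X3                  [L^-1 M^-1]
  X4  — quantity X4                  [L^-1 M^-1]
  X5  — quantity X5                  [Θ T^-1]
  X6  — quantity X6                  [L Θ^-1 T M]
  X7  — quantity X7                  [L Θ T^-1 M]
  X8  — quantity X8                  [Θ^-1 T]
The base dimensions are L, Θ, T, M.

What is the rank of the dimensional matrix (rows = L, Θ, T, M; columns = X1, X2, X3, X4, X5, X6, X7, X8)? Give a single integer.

3

Exponent matrix [L,Θ,T,M] × [X1,X2,X3,X4,X5,X6,X7,X8]:
  L: [ 0 -2 -1 -1  0  1  1  0]
  Θ: [-1  1  0  0  1 -1  1 -1]
  T: [ 0  1  0  0 -1  1 -1  1]
  M: [-1  0 -1 -1  0  1  1  0]
RREF → pivots at {X1,X2,X3} ⇒ r = 3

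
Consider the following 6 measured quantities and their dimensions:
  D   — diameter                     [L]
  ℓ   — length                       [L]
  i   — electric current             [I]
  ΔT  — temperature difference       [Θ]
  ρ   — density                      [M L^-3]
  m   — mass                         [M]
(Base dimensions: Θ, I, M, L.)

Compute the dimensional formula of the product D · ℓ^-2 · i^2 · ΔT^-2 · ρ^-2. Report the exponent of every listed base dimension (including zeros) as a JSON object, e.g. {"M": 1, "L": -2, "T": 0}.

{"Θ": -2, "I": 2, "M": -2, "L": 5}

Dimensional matrix (Θ×I×M×L by D×ℓ×i×ΔT×ρ×m):
  Θ: [ 0  0  0  1  0  0]
  I: [ 0  0  1  0  0  0]
  M: [ 0  0  0  0  1  1]
  L: [ 1  1  0  0 -3  0]
  [Θ]: (1)·0+(-2)·0+(2)·0+(-2)·1+(-2)·0 = -2
  [I]: (1)·0+(-2)·0+(2)·1+(-2)·0+(-2)·0 = 2
  [M]: (1)·0+(-2)·0+(2)·0+(-2)·0+(-2)·1 = -2
  [L]: (1)·1+(-2)·1+(2)·0+(-2)·0+(-2)·-3 = 5
⇒ Θ^-2 I^2 M^-2 L^5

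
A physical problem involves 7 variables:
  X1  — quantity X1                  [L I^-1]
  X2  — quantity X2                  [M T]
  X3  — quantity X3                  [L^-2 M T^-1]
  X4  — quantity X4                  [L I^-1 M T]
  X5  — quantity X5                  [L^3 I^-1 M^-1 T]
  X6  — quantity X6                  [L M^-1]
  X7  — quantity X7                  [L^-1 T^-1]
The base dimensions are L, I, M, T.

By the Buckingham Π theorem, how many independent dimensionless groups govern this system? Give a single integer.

Dimensional matrix (L×I×M×T by X1×X2×X3×X4×X5×X6×X7):
  L: [ 1  0 -2  1  3  1 -1]
  I: [-1  0  0 -1 -1  0  0]
  M: [ 0  1  1  1 -1 -1  0]
  T: [ 0  1 -1  1  1  0 -1]
Row reduction gives pivot columns X1,X2,X3; rank = 3
Π count = n − r = 7 − 3 = 4

4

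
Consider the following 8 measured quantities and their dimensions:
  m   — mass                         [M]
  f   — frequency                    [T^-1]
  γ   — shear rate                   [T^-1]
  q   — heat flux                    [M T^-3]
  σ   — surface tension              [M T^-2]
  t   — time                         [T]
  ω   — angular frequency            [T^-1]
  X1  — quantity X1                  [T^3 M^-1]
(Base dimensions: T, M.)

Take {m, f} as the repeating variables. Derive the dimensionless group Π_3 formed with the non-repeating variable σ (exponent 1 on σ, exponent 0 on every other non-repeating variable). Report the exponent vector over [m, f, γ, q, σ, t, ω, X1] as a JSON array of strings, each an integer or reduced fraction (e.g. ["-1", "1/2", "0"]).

["-1", "-2", "0", "0", "1", "0", "0", "0"]

Dimensional matrix (T×M by m×f×γ×q×σ×t×ω×X1):
  T: [ 0 -1 -1 -3 -2  1 -1  3]
  M: [ 1  0  0  1  1  0  0 -1]
RREF → pivots at {m,f} ⇒ r = 2
Pivot set = {m,f}, free = {γ,q,σ,t,ω,X1}
RREF:
  r0: [   1    0    0    1    1    0    0   -1]
  r1: [   0    1    1    3    2   -1    1   -3]
Fix exponent of σ at 1, γ at 0, q at 0, t at 0, ω at 0, X1 at 0; solve each RREF row for its pivot's exponent:
  r0: exp(m) + (1)·1 = 0 ⇒ exp(m) = -1
  r1: exp(f) + (2)·1 = 0 ⇒ exp(f) = -2
Π_3 = m^-1 · f^-2 · σ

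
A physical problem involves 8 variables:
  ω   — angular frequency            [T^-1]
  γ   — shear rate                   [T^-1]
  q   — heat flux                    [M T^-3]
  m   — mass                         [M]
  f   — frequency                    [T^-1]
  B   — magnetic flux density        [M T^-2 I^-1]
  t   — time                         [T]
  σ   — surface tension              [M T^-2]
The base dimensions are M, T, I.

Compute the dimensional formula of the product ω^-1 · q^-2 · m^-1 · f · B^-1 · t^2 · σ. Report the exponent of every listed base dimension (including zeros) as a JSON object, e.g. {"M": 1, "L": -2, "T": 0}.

Dimensional matrix (M×T×I by ω×γ×q×m×f×B×t×σ):
  M: [ 0  0  1  1  0  1  0  1]
  T: [-1 -1 -3  0 -1 -2  1 -2]
  I: [ 0  0  0  0  0 -1  0  0]
  [M]: (-1)·0+(-2)·1+(-1)·1+(1)·0+(-1)·1+(2)·0+(1)·1 = -3
  [T]: (-1)·-1+(-2)·-3+(-1)·0+(1)·-1+(-1)·-2+(2)·1+(1)·-2 = 8
  [I]: (-1)·0+(-2)·0+(-1)·0+(1)·0+(-1)·-1+(2)·0+(1)·0 = 1
⇒ M^-3 T^8 I

{"M": -3, "T": 8, "I": 1}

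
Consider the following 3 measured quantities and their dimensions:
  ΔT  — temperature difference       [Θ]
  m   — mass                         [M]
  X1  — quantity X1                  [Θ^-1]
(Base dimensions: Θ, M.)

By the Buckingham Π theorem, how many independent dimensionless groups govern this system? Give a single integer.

1

Dimensional matrix (Θ×M by ΔT×m×X1):
  Θ: [ 1  0 -1]
  M: [ 0  1  0]
Row reduction gives pivot columns ΔT,m; rank = 2
3 vars − rank 2 = 1 Π group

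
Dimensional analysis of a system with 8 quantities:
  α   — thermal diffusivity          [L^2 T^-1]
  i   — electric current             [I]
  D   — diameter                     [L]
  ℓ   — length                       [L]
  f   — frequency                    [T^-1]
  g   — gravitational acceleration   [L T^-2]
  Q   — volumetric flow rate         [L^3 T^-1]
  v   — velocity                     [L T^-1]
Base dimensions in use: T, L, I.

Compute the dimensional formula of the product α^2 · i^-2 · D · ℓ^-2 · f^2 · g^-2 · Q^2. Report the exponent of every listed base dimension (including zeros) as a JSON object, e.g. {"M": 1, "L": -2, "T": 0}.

{"T": -2, "L": 7, "I": -2}

Exponent matrix [T,L,I] × [α,i,D,ℓ,f,g,Q,v]:
  T: [-1  0  0  0 -1 -2 -1 -1]
  L: [ 2  0  1  1  0  1  3  1]
  I: [ 0  1  0  0  0  0  0  0]
  [T]: (2)·-1+(-2)·0+(1)·0+(-2)·0+(2)·-1+(-2)·-2+(2)·-1 = -2
  [L]: (2)·2+(-2)·0+(1)·1+(-2)·1+(2)·0+(-2)·1+(2)·3 = 7
  [I]: (2)·0+(-2)·1+(1)·0+(-2)·0+(2)·0+(-2)·0+(2)·0 = -2
⇒ T^-2 L^7 I^-2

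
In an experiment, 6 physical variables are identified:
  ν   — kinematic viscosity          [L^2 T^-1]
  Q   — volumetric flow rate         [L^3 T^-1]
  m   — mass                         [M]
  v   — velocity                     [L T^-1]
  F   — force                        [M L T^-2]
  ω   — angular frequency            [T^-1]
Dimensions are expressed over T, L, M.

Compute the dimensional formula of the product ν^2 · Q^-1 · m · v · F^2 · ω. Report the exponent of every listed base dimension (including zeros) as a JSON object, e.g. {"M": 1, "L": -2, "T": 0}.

{"T": -7, "L": 4, "M": 3}

Dimensional matrix (T×L×M by ν×Q×m×v×F×ω):
  T: [-1 -1  0 -1 -2 -1]
  L: [ 2  3  0  1  1  0]
  M: [ 0  0  1  0  1  0]
  [T]: (2)·-1+(-1)·-1+(1)·0+(1)·-1+(2)·-2+(1)·-1 = -7
  [L]: (2)·2+(-1)·3+(1)·0+(1)·1+(2)·1+(1)·0 = 4
  [M]: (2)·0+(-1)·0+(1)·1+(1)·0+(2)·1+(1)·0 = 3
⇒ T^-7 L^4 M^3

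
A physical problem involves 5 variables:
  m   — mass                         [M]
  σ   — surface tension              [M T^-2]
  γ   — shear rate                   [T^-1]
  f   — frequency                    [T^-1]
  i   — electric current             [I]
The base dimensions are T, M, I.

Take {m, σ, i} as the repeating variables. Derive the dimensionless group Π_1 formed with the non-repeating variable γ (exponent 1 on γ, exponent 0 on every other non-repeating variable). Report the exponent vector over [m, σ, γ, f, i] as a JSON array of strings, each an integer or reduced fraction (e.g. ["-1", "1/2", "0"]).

["1/2", "-1/2", "1", "0", "0"]

Write exponents as rows T,M,I / cols m,σ,γ,f,i:
  T: [ 0 -2 -1 -1  0]
  M: [ 1  1  0  0  0]
  I: [ 0  0  0  0  1]
Row reduction gives pivot columns m,σ,i; rank = 3
Repeat: m,σ,i; free: γ,f
RREF:
  r0: [   1    0 -1/2 -1/2    0]
  r1: [   0    1  1/2  1/2    0]
  r2: [   0    0    0    0    1]
Fix exponent of γ at 1, f at 0; solve each RREF row for its pivot's exponent:
  r0: exp(m) + (-1/2)·1 = 0 ⇒ exp(m) = 1/2
  r1: exp(σ) + (1/2)·1 = 0 ⇒ exp(σ) = -1/2
  r2: exp(i) + (0)·1 = 0 ⇒ exp(i) = 0
Π_1 = m^(1/2) · σ^(-1/2) · γ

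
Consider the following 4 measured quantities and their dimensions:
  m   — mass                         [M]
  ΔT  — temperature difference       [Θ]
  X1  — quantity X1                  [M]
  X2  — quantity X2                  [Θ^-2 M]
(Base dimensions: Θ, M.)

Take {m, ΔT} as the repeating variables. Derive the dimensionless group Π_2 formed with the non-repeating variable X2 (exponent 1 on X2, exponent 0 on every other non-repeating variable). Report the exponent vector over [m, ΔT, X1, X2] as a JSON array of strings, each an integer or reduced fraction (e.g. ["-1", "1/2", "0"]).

["-1", "2", "0", "1"]

Write exponents as rows Θ,M / cols m,ΔT,X1,X2:
  Θ: [ 0  1  0 -2]
  M: [ 1  0  1  1]
Row reduction gives pivot columns m,ΔT; rank = 2
Pivot set = {m,ΔT}, free = {X1,X2}
RREF:
  r0: [   1    0    1    1]
  r1: [   0    1    0   -2]
Fix exponent of X2 at 1, X1 at 0; solve each RREF row for its pivot's exponent:
  r0: exp(m) + (1)·1 = 0 ⇒ exp(m) = -1
  r1: exp(ΔT) + (-2)·1 = 0 ⇒ exp(ΔT) = 2
Π_2 = m^-1 · ΔT^2 · X2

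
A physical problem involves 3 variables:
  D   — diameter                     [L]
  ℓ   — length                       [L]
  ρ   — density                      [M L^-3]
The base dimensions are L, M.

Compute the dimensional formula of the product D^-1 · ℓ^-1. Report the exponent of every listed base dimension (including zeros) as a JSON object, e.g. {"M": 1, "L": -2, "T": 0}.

{"L": -2, "M": 0}

Dimensional matrix (L×M by D×ℓ×ρ):
  L: [ 1  1 -3]
  M: [ 0  0  1]
  [L]: (-1)·1+(-1)·1 = -2
  [M]: (-1)·0+(-1)·0 = 0
⇒ L^-2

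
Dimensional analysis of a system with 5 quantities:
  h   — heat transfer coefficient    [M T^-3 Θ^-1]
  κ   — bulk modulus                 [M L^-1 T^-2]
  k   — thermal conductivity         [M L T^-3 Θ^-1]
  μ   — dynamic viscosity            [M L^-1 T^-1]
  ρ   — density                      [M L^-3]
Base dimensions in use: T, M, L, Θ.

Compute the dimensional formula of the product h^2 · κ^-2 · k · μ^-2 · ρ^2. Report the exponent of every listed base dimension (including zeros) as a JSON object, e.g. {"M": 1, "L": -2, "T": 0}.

Exponent matrix [T,M,L,Θ] × [h,κ,k,μ,ρ]:
  T: [-3 -2 -3 -1  0]
  M: [ 1  1  1  1  1]
  L: [ 0 -1  1 -1 -3]
  Θ: [-1  0 -1  0  0]
  [T]: (2)·-3+(-2)·-2+(1)·-3+(-2)·-1+(2)·0 = -3
  [M]: (2)·1+(-2)·1+(1)·1+(-2)·1+(2)·1 = 1
  [L]: (2)·0+(-2)·-1+(1)·1+(-2)·-1+(2)·-3 = -1
  [Θ]: (2)·-1+(-2)·0+(1)·-1+(-2)·0+(2)·0 = -3
⇒ T^-3 M L^-1 Θ^-3

{"T": -3, "M": 1, "L": -1, "Θ": -3}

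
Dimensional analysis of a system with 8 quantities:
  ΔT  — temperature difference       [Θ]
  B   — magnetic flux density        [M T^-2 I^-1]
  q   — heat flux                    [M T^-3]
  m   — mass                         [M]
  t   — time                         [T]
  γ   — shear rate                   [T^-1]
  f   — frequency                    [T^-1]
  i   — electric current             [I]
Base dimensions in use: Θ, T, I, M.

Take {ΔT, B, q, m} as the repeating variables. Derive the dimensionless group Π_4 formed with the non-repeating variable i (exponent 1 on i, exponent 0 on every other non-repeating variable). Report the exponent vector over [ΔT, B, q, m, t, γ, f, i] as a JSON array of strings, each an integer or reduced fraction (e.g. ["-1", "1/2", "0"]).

Dimensional matrix (Θ×T×I×M by ΔT×B×q×m×t×γ×f×i):
  Θ: [ 1  0  0  0  0  0  0  0]
  T: [ 0 -2 -3  0  1 -1 -1  0]
  I: [ 0 -1  0  0  0  0  0  1]
  M: [ 0  1  1  1  0  0  0  0]
RREF → pivots at {ΔT,B,q,m} ⇒ r = 4
Pivot set = {ΔT,B,q,m}, free = {t,γ,f,i}
RREF:
  r0: [   1    0    0    0    0    0    0    0]
  r1: [   0    1    0    0    0    0    0   -1]
  r2: [   0    0    1    0 -1/3  1/3  1/3  2/3]
  r3: [   0    0    0    1  1/3 -1/3 -1/3  1/3]
Fix exponent of i at 1, t at 0, γ at 0, f at 0; solve each RREF row for its pivot's exponent:
  r0: exp(ΔT) + (0)·1 = 0 ⇒ exp(ΔT) = 0
  r1: exp(B) + (-1)·1 = 0 ⇒ exp(B) = 1
  r2: exp(q) + (2/3)·1 = 0 ⇒ exp(q) = -2/3
  r3: exp(m) + (1/3)·1 = 0 ⇒ exp(m) = -1/3
Π_4 = B · q^(-2/3) · m^(-1/3) · i

["0", "1", "-2/3", "-1/3", "0", "0", "0", "1"]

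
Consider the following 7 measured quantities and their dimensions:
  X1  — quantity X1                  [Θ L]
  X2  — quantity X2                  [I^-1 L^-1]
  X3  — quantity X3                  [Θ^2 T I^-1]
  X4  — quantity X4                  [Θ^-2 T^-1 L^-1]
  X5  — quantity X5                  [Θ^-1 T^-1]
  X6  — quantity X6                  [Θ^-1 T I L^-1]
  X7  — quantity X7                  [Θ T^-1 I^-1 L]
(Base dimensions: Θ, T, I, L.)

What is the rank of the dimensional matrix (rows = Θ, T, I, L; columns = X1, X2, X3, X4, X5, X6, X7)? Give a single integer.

Dimensional matrix (Θ×T×I×L by X1×X2×X3×X4×X5×X6×X7):
  Θ: [ 1  0  2 -2 -1 -1  1]
  T: [ 0  0  1 -1 -1  1 -1]
  I: [ 0 -1 -1  0  0  1 -1]
  L: [ 1 -1  0 -1  0 -1  1]
Row reduction gives pivot columns X1,X2,X3; rank = 3

3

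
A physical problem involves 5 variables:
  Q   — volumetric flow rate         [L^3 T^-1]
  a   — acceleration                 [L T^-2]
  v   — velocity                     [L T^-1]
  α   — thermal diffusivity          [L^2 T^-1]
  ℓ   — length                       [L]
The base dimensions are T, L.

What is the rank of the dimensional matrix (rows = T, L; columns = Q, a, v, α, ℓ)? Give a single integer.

Write exponents as rows T,L / cols Q,a,v,α,ℓ:
  T: [-1 -2 -1 -1  0]
  L: [ 3  1  1  2  1]
Echelon form has 2 nonzero rows (pivots: Q,a)

2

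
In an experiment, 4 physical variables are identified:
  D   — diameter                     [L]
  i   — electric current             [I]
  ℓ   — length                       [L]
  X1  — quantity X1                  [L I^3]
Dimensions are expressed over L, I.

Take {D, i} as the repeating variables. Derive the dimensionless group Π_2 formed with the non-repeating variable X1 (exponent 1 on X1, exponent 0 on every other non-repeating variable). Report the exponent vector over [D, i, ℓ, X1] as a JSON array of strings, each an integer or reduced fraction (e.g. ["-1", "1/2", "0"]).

["-1", "-3", "0", "1"]

Write exponents as rows L,I / cols D,i,ℓ,X1:
  L: [ 1  0  1  1]
  I: [ 0  1  0  3]
RREF → pivots at {D,i} ⇒ r = 2
Repeat: D,i; free: ℓ,X1
RREF:
  r0: [   1    0    1    1]
  r1: [   0    1    0    3]
Fix exponent of X1 at 1, ℓ at 0; solve each RREF row for its pivot's exponent:
  r0: exp(D) + (1)·1 = 0 ⇒ exp(D) = -1
  r1: exp(i) + (3)·1 = 0 ⇒ exp(i) = -3
Π_2 = D^-1 · i^-3 · X1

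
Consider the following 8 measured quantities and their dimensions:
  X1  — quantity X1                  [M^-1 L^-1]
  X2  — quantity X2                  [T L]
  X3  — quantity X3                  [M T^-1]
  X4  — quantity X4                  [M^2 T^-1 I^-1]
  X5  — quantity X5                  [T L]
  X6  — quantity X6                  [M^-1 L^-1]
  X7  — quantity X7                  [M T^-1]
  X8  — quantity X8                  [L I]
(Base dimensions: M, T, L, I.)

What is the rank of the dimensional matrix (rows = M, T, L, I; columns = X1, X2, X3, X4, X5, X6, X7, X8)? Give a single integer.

3

Exponent matrix [M,T,L,I] × [X1,X2,X3,X4,X5,X6,X7,X8]:
  M: [-1  0  1  2  0 -1  1  0]
  T: [ 0  1 -1 -1  1  0 -1  0]
  L: [-1  1  0  0  1 -1  0  1]
  I: [ 0  0  0 -1  0  0  0  1]
Echelon form has 3 nonzero rows (pivots: X1,X2,X4)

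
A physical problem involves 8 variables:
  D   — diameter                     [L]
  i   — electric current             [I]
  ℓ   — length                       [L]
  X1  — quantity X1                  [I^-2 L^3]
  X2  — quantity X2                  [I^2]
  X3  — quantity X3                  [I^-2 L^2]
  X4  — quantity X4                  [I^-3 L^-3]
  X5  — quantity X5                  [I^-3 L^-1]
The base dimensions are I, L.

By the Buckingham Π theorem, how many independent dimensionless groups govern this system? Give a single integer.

Write exponents as rows I,L / cols D,i,ℓ,X1,X2,X3,X4,X5:
  I: [ 0  1  0 -2  2 -2 -3 -3]
  L: [ 1  0  1  3  0  2 -3 -1]
RREF → pivots at {D,i} ⇒ r = 2
Π count = n − r = 8 − 2 = 6

6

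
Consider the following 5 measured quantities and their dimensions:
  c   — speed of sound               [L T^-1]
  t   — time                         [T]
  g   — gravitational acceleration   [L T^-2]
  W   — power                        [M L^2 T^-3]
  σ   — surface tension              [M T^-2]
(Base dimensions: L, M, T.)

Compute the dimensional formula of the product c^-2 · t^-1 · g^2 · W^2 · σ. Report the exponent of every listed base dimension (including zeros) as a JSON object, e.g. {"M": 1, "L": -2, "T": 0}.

{"L": 4, "M": 3, "T": -11}

Write exponents as rows L,M,T / cols c,t,g,W,σ:
  L: [ 1  0  1  2  0]
  M: [ 0  0  0  1  1]
  T: [-1  1 -2 -3 -2]
  [L]: (-2)·1+(-1)·0+(2)·1+(2)·2+(1)·0 = 4
  [M]: (-2)·0+(-1)·0+(2)·0+(2)·1+(1)·1 = 3
  [T]: (-2)·-1+(-1)·1+(2)·-2+(2)·-3+(1)·-2 = -11
⇒ L^4 M^3 T^-11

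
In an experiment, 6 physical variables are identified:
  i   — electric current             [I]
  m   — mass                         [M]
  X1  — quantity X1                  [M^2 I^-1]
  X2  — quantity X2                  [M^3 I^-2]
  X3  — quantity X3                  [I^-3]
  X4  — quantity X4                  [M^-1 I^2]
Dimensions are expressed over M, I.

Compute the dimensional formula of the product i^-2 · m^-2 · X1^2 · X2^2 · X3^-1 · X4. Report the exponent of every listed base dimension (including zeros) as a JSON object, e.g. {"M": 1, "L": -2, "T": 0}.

Exponent matrix [M,I] × [i,m,X1,X2,X3,X4]:
  M: [ 0  1  2  3  0 -1]
  I: [ 1  0 -1 -2 -3  2]
  [M]: (-2)·0+(-2)·1+(2)·2+(2)·3+(-1)·0+(1)·-1 = 7
  [I]: (-2)·1+(-2)·0+(2)·-1+(2)·-2+(-1)·-3+(1)·2 = -3
⇒ M^7 I^-3

{"M": 7, "I": -3}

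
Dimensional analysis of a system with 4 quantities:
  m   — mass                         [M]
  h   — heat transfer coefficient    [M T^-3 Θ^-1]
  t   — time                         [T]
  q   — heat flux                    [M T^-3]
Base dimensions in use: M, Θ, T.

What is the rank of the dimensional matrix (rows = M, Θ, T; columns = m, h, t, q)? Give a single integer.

3

Dimensional matrix (M×Θ×T by m×h×t×q):
  M: [ 1  1  0  1]
  Θ: [ 0 -1  0  0]
  T: [ 0 -3  1 -3]
Echelon form has 3 nonzero rows (pivots: m,h,t)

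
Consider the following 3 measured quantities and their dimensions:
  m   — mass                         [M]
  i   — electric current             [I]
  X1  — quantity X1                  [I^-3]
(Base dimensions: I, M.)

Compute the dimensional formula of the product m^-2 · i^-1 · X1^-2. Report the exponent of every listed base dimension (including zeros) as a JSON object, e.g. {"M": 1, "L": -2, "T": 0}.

{"I": 5, "M": -2}

Write exponents as rows I,M / cols m,i,X1:
  I: [ 0  1 -3]
  M: [ 1  0  0]
  [I]: (-2)·0+(-1)·1+(-2)·-3 = 5
  [M]: (-2)·1+(-1)·0+(-2)·0 = -2
⇒ I^5 M^-2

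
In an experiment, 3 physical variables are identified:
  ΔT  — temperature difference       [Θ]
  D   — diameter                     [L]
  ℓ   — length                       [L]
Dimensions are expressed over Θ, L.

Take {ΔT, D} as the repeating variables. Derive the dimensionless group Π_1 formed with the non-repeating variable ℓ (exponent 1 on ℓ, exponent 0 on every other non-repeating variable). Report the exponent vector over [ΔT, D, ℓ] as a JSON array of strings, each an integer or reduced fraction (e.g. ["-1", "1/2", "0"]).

["0", "-1", "1"]

Dimensional matrix (Θ×L by ΔT×D×ℓ):
  Θ: [ 1  0  0]
  L: [ 0  1  1]
Echelon form has 2 nonzero rows (pivots: ΔT,D)
Pivot set = {ΔT,D}, free = {ℓ}
RREF:
  r0: [   1    0    0]
  r1: [   0    1    1]
Fix exponent of ℓ at 1; solve each RREF row for its pivot's exponent:
  r0: exp(ΔT) + (0)·1 = 0 ⇒ exp(ΔT) = 0
  r1: exp(D) + (1)·1 = 0 ⇒ exp(D) = -1
Π_1 = D^-1 · ℓ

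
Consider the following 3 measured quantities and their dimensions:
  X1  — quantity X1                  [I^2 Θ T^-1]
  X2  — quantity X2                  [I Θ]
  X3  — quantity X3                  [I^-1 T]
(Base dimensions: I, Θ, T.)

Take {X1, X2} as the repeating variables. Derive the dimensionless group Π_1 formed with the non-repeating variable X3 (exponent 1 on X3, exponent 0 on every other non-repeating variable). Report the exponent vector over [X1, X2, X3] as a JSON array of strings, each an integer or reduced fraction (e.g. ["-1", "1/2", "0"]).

Write exponents as rows I,Θ,T / cols X1,X2,X3:
  I: [ 2  1 -1]
  Θ: [ 1  1  0]
  T: [-1  0  1]
Row reduction gives pivot columns X1,X2; rank = 2
Repeat: X1,X2; free: X3
RREF:
  r0: [   1    0   -1]
  r1: [   0    1    1]
  r2: [   0    0    0]
Fix exponent of X3 at 1; solve each RREF row for its pivot's exponent:
  r0: exp(X1) + (-1)·1 = 0 ⇒ exp(X1) = 1
  r1: exp(X2) + (1)·1 = 0 ⇒ exp(X2) = -1
Π_1 = X1 · X2^-1 · X3

["1", "-1", "1"]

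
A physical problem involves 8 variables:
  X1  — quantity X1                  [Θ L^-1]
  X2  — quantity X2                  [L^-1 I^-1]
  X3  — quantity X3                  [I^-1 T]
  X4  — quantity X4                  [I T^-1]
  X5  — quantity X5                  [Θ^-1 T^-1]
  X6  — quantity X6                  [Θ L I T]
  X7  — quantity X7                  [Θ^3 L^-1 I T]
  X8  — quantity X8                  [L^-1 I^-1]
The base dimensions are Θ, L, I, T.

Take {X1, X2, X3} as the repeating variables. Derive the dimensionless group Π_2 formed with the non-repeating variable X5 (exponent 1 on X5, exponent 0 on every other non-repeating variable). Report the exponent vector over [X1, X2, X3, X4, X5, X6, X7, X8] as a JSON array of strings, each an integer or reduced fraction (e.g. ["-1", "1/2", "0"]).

["1", "-1", "1", "0", "1", "0", "0", "0"]

Exponent matrix [Θ,L,I,T] × [X1,X2,X3,X4,X5,X6,X7,X8]:
  Θ: [ 1  0  0  0 -1  1  3  0]
  L: [-1 -1  0  0  0  1 -1 -1]
  I: [ 0 -1 -1  1  0  1  1 -1]
  T: [ 0  0  1 -1 -1  1  1  0]
Echelon form has 3 nonzero rows (pivots: X1,X2,X3)
Repeat: X1,X2,X3; free: X4,X5,X6,X7,X8
RREF:
  r0: [   1    0    0    0   -1    1    3    0]
  r1: [   0    1    0    0    1   -2   -2    1]
  r2: [   0    0    1   -1   -1    1    1    0]
  r3: [   0    0    0    0    0    0    0    0]
Fix exponent of X5 at 1, X4 at 0, X6 at 0, X7 at 0, X8 at 0; solve each RREF row for its pivot's exponent:
  r0: exp(X1) + (-1)·1 = 0 ⇒ exp(X1) = 1
  r1: exp(X2) + (1)·1 = 0 ⇒ exp(X2) = -1
  r2: exp(X3) + (-1)·1 = 0 ⇒ exp(X3) = 1
Π_2 = X1 · X2^-1 · X3 · X5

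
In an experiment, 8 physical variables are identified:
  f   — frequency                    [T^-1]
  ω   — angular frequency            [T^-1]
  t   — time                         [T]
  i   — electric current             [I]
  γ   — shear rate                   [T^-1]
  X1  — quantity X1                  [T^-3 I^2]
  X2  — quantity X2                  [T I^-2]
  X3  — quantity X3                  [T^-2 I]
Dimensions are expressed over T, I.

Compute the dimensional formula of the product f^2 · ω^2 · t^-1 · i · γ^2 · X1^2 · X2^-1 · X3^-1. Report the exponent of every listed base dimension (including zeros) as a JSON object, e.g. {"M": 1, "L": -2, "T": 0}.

Dimensional matrix (T×I by f×ω×t×i×γ×X1×X2×X3):
  T: [-1 -1  1  0 -1 -3  1 -2]
  I: [ 0  0  0  1  0  2 -2  1]
  [T]: (2)·-1+(2)·-1+(-1)·1+(1)·0+(2)·-1+(2)·-3+(-1)·1+(-1)·-2 = -12
  [I]: (2)·0+(2)·0+(-1)·0+(1)·1+(2)·0+(2)·2+(-1)·-2+(-1)·1 = 6
⇒ T^-12 I^6

{"T": -12, "I": 6}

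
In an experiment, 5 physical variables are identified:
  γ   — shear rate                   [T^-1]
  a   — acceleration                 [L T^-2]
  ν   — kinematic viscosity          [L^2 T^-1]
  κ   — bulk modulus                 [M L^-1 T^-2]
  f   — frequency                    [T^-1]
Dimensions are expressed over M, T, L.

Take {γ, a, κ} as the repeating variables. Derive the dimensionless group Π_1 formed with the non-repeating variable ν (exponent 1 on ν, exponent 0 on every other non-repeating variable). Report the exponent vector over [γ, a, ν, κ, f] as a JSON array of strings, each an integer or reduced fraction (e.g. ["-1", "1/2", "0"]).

["3", "-2", "1", "0", "0"]

Dimensional matrix (M×T×L by γ×a×ν×κ×f):
  M: [ 0  0  0  1  0]
  T: [-1 -2 -1 -2 -1]
  L: [ 0  1  2 -1  0]
Echelon form has 3 nonzero rows (pivots: γ,a,κ)
Pivot set = {γ,a,κ}, free = {ν,f}
RREF:
  r0: [   1    0   -3    0    1]
  r1: [   0    1    2    0    0]
  r2: [   0    0    0    1    0]
Fix exponent of ν at 1, f at 0; solve each RREF row for its pivot's exponent:
  r0: exp(γ) + (-3)·1 = 0 ⇒ exp(γ) = 3
  r1: exp(a) + (2)·1 = 0 ⇒ exp(a) = -2
  r2: exp(κ) + (0)·1 = 0 ⇒ exp(κ) = 0
Π_1 = γ^3 · a^-2 · ν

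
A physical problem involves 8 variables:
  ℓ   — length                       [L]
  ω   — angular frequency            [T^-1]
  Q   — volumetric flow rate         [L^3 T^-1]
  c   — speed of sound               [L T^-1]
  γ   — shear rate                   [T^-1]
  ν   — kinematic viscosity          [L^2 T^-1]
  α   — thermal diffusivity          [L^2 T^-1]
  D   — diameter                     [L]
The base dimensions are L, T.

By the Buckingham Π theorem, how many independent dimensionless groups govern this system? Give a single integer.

6

Exponent matrix [L,T] × [ℓ,ω,Q,c,γ,ν,α,D]:
  L: [ 1  0  3  1  0  2  2  1]
  T: [ 0 -1 -1 -1 -1 -1 -1  0]
RREF → pivots at {ℓ,ω} ⇒ r = 2
Π count = n − r = 8 − 2 = 6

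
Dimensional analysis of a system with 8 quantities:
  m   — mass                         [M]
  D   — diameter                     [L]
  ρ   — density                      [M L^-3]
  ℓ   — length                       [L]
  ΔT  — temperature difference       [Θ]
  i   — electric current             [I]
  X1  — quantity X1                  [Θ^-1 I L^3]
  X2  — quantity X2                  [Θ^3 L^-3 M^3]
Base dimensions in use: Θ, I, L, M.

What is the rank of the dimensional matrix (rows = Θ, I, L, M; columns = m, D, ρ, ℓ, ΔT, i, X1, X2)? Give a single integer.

4

Write exponents as rows Θ,I,L,M / cols m,D,ρ,ℓ,ΔT,i,X1,X2:
  Θ: [ 0  0  0  0  1  0 -1  3]
  I: [ 0  0  0  0  0  1  1  0]
  L: [ 0  1 -3  1  0  0  3 -3]
  M: [ 1  0  1  0  0  0  0  3]
Row reduction gives pivot columns m,D,ΔT,i; rank = 4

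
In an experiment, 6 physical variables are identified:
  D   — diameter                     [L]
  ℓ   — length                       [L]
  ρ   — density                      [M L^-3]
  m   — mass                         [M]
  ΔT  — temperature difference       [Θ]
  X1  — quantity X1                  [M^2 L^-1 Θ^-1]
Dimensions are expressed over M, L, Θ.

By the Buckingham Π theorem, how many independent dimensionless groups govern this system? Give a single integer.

Exponent matrix [M,L,Θ] × [D,ℓ,ρ,m,ΔT,X1]:
  M: [ 0  0  1  1  0  2]
  L: [ 1  1 -3  0  0 -1]
  Θ: [ 0  0  0  0  1 -1]
Echelon form has 3 nonzero rows (pivots: D,ρ,ΔT)
6 vars − rank 3 = 3 Π groups

3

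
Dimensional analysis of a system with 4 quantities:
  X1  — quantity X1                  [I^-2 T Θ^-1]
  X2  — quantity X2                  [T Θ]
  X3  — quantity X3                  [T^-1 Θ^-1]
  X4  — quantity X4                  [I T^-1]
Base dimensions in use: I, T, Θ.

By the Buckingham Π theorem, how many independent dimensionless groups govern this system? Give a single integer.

Dimensional matrix (I×T×Θ by X1×X2×X3×X4):
  I: [-2  0  0  1]
  T: [ 1  1 -1 -1]
  Θ: [-1  1 -1  0]
Row reduction gives pivot columns X1,X2; rank = 2
Π count = n − r = 4 − 2 = 2

2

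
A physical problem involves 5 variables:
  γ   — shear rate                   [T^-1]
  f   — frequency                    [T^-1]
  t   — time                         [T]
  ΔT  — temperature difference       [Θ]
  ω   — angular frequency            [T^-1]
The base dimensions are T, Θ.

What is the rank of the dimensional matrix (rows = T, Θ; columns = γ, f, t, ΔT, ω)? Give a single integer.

Dimensional matrix (T×Θ by γ×f×t×ΔT×ω):
  T: [-1 -1  1  0 -1]
  Θ: [ 0  0  0  1  0]
Row reduction gives pivot columns γ,ΔT; rank = 2

2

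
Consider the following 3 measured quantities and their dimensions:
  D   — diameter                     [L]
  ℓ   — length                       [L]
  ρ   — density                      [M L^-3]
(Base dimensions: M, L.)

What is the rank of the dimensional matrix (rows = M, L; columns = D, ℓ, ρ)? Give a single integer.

2

Dimensional matrix (M×L by D×ℓ×ρ):
  M: [ 0  0  1]
  L: [ 1  1 -3]
Row reduction gives pivot columns D,ρ; rank = 2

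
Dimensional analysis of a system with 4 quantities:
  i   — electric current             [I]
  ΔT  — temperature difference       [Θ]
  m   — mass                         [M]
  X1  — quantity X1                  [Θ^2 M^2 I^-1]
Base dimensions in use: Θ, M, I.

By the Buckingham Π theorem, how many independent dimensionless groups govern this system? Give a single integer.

Exponent matrix [Θ,M,I] × [i,ΔT,m,X1]:
  Θ: [ 0  1  0  2]
  M: [ 0  0  1  2]
  I: [ 1  0  0 -1]
RREF → pivots at {i,ΔT,m} ⇒ r = 3
n=4, r=3 ⇒ 1 dimensionless group

1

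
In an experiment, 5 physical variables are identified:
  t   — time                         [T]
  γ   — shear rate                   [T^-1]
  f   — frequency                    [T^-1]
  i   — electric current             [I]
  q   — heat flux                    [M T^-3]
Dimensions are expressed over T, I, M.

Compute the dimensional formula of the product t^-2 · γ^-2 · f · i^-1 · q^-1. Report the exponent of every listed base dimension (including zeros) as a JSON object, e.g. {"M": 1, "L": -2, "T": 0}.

Exponent matrix [T,I,M] × [t,γ,f,i,q]:
  T: [ 1 -1 -1  0 -3]
  I: [ 0  0  0  1  0]
  M: [ 0  0  0  0  1]
  [T]: (-2)·1+(-2)·-1+(1)·-1+(-1)·0+(-1)·-3 = 2
  [I]: (-2)·0+(-2)·0+(1)·0+(-1)·1+(-1)·0 = -1
  [M]: (-2)·0+(-2)·0+(1)·0+(-1)·0+(-1)·1 = -1
⇒ T^2 I^-1 M^-1

{"T": 2, "I": -1, "M": -1}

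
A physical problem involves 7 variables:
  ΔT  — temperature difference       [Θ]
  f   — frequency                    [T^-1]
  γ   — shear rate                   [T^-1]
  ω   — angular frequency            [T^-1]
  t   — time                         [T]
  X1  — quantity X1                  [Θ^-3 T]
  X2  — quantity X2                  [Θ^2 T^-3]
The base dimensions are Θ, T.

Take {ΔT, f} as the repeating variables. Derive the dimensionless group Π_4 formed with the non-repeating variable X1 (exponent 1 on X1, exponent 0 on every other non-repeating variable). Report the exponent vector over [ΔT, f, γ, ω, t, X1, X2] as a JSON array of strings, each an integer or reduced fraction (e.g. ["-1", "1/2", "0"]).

["3", "1", "0", "0", "0", "1", "0"]

Dimensional matrix (Θ×T by ΔT×f×γ×ω×t×X1×X2):
  Θ: [ 1  0  0  0  0 -3  2]
  T: [ 0 -1 -1 -1  1  1 -3]
RREF → pivots at {ΔT,f} ⇒ r = 2
Repeat: ΔT,f; free: γ,ω,t,X1,X2
RREF:
  r0: [   1    0    0    0    0   -3    2]
  r1: [   0    1    1    1   -1   -1    3]
Fix exponent of X1 at 1, γ at 0, ω at 0, t at 0, X2 at 0; solve each RREF row for its pivot's exponent:
  r0: exp(ΔT) + (-3)·1 = 0 ⇒ exp(ΔT) = 3
  r1: exp(f) + (-1)·1 = 0 ⇒ exp(f) = 1
Π_4 = ΔT^3 · f · X1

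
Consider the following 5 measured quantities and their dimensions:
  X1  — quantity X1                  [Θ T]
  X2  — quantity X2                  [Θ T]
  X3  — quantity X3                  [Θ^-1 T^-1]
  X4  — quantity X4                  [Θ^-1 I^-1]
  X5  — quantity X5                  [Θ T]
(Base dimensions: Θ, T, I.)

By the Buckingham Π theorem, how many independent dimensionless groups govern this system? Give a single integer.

Dimensional matrix (Θ×T×I by X1×X2×X3×X4×X5):
  Θ: [ 1  1 -1 -1  1]
  T: [ 1  1 -1  0  1]
  I: [ 0  0  0 -1  0]
Row reduction gives pivot columns X1,X4; rank = 2
n=5, r=2 ⇒ 3 dimensionless groups

3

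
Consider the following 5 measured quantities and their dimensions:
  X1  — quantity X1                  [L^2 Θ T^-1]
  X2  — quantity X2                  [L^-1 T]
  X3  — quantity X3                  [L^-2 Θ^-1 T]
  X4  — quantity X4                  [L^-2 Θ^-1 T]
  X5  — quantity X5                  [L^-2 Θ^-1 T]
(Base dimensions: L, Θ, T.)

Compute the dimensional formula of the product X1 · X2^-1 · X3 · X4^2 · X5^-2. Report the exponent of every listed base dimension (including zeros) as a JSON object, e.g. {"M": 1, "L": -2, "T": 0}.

{"L": 1, "Θ": 0, "T": -1}

Exponent matrix [L,Θ,T] × [X1,X2,X3,X4,X5]:
  L: [ 2 -1 -2 -2 -2]
  Θ: [ 1  0 -1 -1 -1]
  T: [-1  1  1  1  1]
  [L]: (1)·2+(-1)·-1+(1)·-2+(2)·-2+(-2)·-2 = 1
  [Θ]: (1)·1+(-1)·0+(1)·-1+(2)·-1+(-2)·-1 = 0
  [T]: (1)·-1+(-1)·1+(1)·1+(2)·1+(-2)·1 = -1
⇒ L T^-1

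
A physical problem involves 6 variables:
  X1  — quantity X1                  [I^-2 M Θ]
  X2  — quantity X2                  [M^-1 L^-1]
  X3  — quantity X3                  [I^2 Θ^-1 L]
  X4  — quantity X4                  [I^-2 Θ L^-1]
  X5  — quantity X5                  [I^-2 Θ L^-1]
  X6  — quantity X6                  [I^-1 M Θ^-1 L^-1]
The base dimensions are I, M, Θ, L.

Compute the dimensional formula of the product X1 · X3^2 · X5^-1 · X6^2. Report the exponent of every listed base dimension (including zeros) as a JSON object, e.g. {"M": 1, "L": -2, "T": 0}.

Exponent matrix [I,M,Θ,L] × [X1,X2,X3,X4,X5,X6]:
  I: [-2  0  2 -2 -2 -1]
  M: [ 1 -1  0  0  0  1]
  Θ: [ 1  0 -1  1  1 -1]
  L: [ 0 -1  1 -1 -1 -1]
  [I]: (1)·-2+(2)·2+(-1)·-2+(2)·-1 = 2
  [M]: (1)·1+(2)·0+(-1)·0+(2)·1 = 3
  [Θ]: (1)·1+(2)·-1+(-1)·1+(2)·-1 = -4
  [L]: (1)·0+(2)·1+(-1)·-1+(2)·-1 = 1
⇒ I^2 M^3 Θ^-4 L

{"I": 2, "M": 3, "Θ": -4, "L": 1}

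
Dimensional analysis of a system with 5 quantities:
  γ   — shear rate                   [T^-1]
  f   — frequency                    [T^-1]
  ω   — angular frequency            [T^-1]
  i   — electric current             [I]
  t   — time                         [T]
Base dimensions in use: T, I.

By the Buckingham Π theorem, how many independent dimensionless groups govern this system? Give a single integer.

3

Write exponents as rows T,I / cols γ,f,ω,i,t:
  T: [-1 -1 -1  0  1]
  I: [ 0  0  0  1  0]
RREF → pivots at {γ,i} ⇒ r = 2
n=5, r=2 ⇒ 3 dimensionless groups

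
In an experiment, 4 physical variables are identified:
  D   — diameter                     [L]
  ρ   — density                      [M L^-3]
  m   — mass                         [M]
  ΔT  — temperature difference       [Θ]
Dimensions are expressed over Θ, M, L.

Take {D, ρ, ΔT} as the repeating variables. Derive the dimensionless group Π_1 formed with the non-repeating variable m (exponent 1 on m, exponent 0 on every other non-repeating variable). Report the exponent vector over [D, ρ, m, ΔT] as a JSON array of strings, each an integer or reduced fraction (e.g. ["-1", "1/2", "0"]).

Write exponents as rows Θ,M,L / cols D,ρ,m,ΔT:
  Θ: [ 0  0  0  1]
  M: [ 0  1  1  0]
  L: [ 1 -3  0  0]
RREF → pivots at {D,ρ,ΔT} ⇒ r = 3
Repeat: D,ρ,ΔT; free: m
RREF:
  r0: [   1    0    3    0]
  r1: [   0    1    1    0]
  r2: [   0    0    0    1]
Fix exponent of m at 1; solve each RREF row for its pivot's exponent:
  r0: exp(D) + (3)·1 = 0 ⇒ exp(D) = -3
  r1: exp(ρ) + (1)·1 = 0 ⇒ exp(ρ) = -1
  r2: exp(ΔT) + (0)·1 = 0 ⇒ exp(ΔT) = 0
Π_1 = D^-3 · ρ^-1 · m

["-3", "-1", "1", "0"]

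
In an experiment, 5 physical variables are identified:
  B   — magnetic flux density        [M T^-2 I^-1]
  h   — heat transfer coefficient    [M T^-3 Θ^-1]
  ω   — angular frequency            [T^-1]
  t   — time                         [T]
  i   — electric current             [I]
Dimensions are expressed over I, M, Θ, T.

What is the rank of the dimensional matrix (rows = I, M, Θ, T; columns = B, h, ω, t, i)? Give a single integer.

4

Dimensional matrix (I×M×Θ×T by B×h×ω×t×i):
  I: [-1  0  0  0  1]
  M: [ 1  1  0  0  0]
  Θ: [ 0 -1  0  0  0]
  T: [-2 -3 -1  1  0]
RREF → pivots at {B,h,ω,i} ⇒ r = 4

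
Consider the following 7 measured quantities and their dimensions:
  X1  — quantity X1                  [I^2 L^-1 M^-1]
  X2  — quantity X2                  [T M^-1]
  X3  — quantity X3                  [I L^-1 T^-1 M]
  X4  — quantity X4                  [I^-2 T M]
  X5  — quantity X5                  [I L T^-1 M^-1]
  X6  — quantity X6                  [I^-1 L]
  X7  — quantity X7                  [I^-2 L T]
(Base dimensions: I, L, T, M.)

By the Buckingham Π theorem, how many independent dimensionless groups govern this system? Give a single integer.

Write exponents as rows I,L,T,M / cols X1,X2,X3,X4,X5,X6,X7:
  I: [ 2  0  1 -2  1 -1 -2]
  L: [-1  0 -1  0  1  1  1]
  T: [ 0  1 -1  1 -1  0  1]
  M: [-1 -1  1  1 -1  0  0]
RREF → pivots at {X1,X2,X3} ⇒ r = 3
Π count = n − r = 7 − 3 = 4

4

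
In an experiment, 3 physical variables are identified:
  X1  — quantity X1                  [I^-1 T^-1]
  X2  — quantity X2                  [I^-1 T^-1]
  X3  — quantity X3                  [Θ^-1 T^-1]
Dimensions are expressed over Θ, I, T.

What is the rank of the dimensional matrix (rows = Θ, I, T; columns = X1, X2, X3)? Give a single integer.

2

Dimensional matrix (Θ×I×T by X1×X2×X3):
  Θ: [ 0  0 -1]
  I: [-1 -1  0]
  T: [-1 -1 -1]
Echelon form has 2 nonzero rows (pivots: X1,X3)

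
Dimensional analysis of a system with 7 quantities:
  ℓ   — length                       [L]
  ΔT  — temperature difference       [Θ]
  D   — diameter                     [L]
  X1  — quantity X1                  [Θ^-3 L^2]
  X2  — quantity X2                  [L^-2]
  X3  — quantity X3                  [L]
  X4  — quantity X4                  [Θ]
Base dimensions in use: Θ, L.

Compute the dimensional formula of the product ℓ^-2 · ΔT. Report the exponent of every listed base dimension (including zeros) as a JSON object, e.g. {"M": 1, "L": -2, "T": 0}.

{"Θ": 1, "L": -2}

Dimensional matrix (Θ×L by ℓ×ΔT×D×X1×X2×X3×X4):
  Θ: [ 0  1  0 -3  0  0  1]
  L: [ 1  0  1  2 -2  1  0]
  [Θ]: (-2)·0+(1)·1 = 1
  [L]: (-2)·1+(1)·0 = -2
⇒ Θ L^-2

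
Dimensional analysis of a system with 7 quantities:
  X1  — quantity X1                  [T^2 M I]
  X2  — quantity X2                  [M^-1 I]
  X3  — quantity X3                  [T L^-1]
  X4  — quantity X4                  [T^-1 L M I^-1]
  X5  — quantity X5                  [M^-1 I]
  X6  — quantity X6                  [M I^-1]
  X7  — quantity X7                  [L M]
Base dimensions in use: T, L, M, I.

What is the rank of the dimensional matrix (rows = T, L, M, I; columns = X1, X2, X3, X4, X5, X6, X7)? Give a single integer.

3

Write exponents as rows T,L,M,I / cols X1,X2,X3,X4,X5,X6,X7:
  T: [ 2  0  1 -1  0  0  0]
  L: [ 0  0 -1  1  0  0  1]
  M: [ 1 -1  0  1 -1  1  1]
  I: [ 1  1  0 -1  1 -1  0]
RREF → pivots at {X1,X2,X3} ⇒ r = 3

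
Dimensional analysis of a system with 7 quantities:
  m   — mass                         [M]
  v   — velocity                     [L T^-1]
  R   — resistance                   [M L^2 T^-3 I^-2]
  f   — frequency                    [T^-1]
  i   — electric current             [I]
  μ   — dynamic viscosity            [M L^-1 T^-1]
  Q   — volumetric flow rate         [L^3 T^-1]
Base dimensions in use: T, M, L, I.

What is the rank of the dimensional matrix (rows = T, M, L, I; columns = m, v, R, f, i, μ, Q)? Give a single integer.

4

Exponent matrix [T,M,L,I] × [m,v,R,f,i,μ,Q]:
  T: [ 0 -1 -3 -1  0 -1 -1]
  M: [ 1  0  1  0  0  1  0]
  L: [ 0  1  2  0  0 -1  3]
  I: [ 0  0 -2  0  1  0  0]
Echelon form has 4 nonzero rows (pivots: m,v,R,f)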